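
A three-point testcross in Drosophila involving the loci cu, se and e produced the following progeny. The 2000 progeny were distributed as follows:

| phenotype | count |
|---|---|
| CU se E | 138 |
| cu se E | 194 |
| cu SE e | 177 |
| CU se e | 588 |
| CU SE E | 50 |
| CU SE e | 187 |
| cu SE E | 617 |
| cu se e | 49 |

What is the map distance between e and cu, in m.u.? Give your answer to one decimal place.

20.7 m.u.

The two most frequent reciprocal classes, CU se e and cu SE E, are the parental types, so the F1 was CU se e / cu SE E.
The two rarest classes, cu se e and CU SE E, are the double crossovers. Comparing them with the parentals, only the cu allele has switched, so cu is the middle locus and the order is se – cu – e.
Crossovers in the cu–e interval produce the single-crossover classes CU se E and cu SE e (138 + 177 = 315) plus the double crossovers (99).
RF(cu–e) = (315 + 99) / 2000 = 414/2000 = 0.2070 → 20.7 m.u.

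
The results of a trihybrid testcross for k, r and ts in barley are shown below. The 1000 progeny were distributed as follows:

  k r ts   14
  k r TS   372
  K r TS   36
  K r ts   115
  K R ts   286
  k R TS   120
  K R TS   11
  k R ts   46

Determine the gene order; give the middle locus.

ts

The two most frequent reciprocal classes, k r TS and K R ts, are the parental types, so the F1 was k r TS / K R ts.
The two rarest classes, k r ts and K R TS, are the double crossovers. Comparing them with the parentals, only the ts allele has switched, so ts is the middle locus and the order is k – ts – r.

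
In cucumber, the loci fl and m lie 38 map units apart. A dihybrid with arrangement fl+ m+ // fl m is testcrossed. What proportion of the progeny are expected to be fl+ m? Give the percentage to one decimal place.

A map distance of 38 map units corresponds to a recombination frequency of 0.380.
The F1 is fl+ m+ / fl m, so fl+ m is a recombinant gamete class with expected frequency r/2 = 0.380/2 = 0.1900.
That is 0.1900 = 19.0% of the progeny.

19.0%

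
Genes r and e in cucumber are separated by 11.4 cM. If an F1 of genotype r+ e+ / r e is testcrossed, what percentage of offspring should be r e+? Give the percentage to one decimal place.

A map distance of 11.4 cM corresponds to a recombination frequency of 0.114.
The F1 is r+ e+ / r e, so r e+ is a recombinant gamete class with expected frequency r/2 = 0.114/2 = 0.0570.
That is 0.0570 = 5.7% of the progeny.

5.7%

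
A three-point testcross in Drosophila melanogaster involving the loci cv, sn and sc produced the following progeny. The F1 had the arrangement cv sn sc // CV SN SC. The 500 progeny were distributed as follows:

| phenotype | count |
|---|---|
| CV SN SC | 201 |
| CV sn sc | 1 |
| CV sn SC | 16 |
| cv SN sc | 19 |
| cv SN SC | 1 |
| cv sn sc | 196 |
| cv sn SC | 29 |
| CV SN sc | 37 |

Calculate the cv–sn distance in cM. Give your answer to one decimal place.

7.4 cM

The two rarest classes, CV sn sc and cv SN SC, are the double crossovers. Comparing them with the parentals, only the cv allele has switched, so cv is the middle locus and the order is sc – cv – sn.
Crossovers in the cv–sn interval produce the single-crossover classes cv SN sc and CV sn SC (19 + 16 = 35) plus the double crossovers (2).
RF(cv–sn) = (35 + 2) / 500 = 37/500 = 0.0740 → 7.4 cM.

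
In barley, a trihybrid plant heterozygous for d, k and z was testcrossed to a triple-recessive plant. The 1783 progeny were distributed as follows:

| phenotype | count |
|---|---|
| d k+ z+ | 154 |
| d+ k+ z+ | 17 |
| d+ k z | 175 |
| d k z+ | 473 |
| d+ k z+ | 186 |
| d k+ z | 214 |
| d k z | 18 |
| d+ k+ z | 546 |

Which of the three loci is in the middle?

The two most frequent reciprocal classes, d+ k+ z and d k z+, are the parental types, so the F1 was d+ k+ z / d k z+.
The two rarest classes, d+ k+ z+ and d k z, are the double crossovers. Comparing them with the parentals, only the z allele has switched, so z is the middle locus and the order is k – z – d.

z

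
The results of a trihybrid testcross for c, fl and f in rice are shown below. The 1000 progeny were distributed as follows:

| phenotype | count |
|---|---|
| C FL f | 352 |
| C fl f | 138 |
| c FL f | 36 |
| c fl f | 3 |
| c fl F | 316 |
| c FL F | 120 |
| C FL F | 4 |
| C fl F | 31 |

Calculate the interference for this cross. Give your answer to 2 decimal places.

The two most frequent reciprocal classes, C FL f and c fl F, are the parental types, so the F1 was C FL f / c fl F.
The two rarest classes, C FL F and c fl f, are the double crossovers. Comparing them with the parentals, only the f allele has switched, so f is the middle locus and the order is c – f – fl.
c–f: (67 + 7)/1000 = 0.0740; f–fl: (258 + 7)/1000 = 0.2650.
Expected DCO frequency = 0.0740 × 0.2650 ≈ 0.01961; observed = 7/1000 ≈ 0.00700.
Coefficient of coincidence = 0.00700/0.01961 ≈ 0.36; interference = 1 − 0.36 = 0.64.

0.64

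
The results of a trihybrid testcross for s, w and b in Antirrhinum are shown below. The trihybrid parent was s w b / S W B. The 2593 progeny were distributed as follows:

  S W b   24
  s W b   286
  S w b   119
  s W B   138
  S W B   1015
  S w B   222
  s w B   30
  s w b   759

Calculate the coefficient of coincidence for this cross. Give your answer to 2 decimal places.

The two rarest classes, s w B and S W b, are the double crossovers. Comparing them with the parentals, only the b allele has switched, so b is the middle locus and the order is w – b – s.
w–b: (508 + 54)/2593 = 0.2167; b–s: (257 + 54)/2593 = 0.1199.
Expected DCO frequency = 0.2167 × 0.1199 ≈ 0.02598; observed = 54/2593 ≈ 0.02083.
Coefficient of coincidence = 0.02083/0.02598 ≈ 0.80.

0.80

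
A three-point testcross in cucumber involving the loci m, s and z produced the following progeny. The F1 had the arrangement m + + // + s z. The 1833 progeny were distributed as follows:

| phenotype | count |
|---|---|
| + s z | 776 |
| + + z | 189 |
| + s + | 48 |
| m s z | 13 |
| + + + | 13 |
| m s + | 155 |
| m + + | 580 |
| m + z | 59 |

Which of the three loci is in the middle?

m

The two rarest classes, + + + and m s z, are the double crossovers. Comparing them with the parentals, only the m allele has switched, so m is the middle locus and the order is z – m – s.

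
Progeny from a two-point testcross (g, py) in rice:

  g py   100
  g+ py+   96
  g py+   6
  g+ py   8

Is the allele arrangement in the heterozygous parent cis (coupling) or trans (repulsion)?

The two most frequent classes are g+ py+ (96) and g py (100); these are the parental (non-recombinant) types.
So the F1 carried g+ py+ on one chromosome and g py on the other — the recessive alleles are on the same chromosome (cis / coupling).

cis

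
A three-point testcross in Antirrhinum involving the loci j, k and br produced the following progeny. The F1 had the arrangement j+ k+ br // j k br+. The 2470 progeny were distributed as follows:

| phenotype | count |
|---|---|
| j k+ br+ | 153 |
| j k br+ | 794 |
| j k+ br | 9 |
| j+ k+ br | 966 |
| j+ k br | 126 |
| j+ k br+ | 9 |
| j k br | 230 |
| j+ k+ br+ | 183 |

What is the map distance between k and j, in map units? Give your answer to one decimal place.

12.0 map units

The two rarest classes, j k+ br and j+ k br+, are the double crossovers. Comparing them with the parentals, only the j allele has switched, so j is the middle locus and the order is br – j – k.
Crossovers in the j–k interval produce the single-crossover classes j+ k br and j k+ br+ (126 + 153 = 279) plus the double crossovers (18).
RF(j–k) = (279 + 18) / 2470 = 297/2470 = 0.1202 → 12.0 map units.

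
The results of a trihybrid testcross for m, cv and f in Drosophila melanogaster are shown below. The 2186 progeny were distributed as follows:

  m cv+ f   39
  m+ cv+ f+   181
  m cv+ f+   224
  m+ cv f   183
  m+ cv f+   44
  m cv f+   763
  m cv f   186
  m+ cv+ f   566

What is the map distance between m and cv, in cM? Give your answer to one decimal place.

22.4 cM

The two most frequent reciprocal classes, m+ cv+ f and m cv f+, are the parental types, so the F1 was m+ cv+ f / m cv f+.
The two rarest classes, m cv+ f and m+ cv f+, are the double crossovers. Comparing them with the parentals, only the m allele has switched, so m is the middle locus and the order is f – m – cv.
Crossovers in the m–cv interval produce the single-crossover classes m+ cv f and m cv+ f+ (183 + 224 = 407) plus the double crossovers (83).
RF(m–cv) = (407 + 83) / 2186 = 490/2186 = 0.2242 → 22.4 cM.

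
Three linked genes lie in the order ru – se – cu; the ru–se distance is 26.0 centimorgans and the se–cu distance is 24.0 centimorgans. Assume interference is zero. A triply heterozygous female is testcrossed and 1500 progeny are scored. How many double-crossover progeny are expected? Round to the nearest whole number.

94

Map distances give recombination frequencies of 0.260 and 0.240 for the two intervals.
With no interference, expected double-crossover frequency = 0.260 × 0.240 = 0.06240.
Expected number = 0.06240 × 1500 = 93.60 ≈ 94.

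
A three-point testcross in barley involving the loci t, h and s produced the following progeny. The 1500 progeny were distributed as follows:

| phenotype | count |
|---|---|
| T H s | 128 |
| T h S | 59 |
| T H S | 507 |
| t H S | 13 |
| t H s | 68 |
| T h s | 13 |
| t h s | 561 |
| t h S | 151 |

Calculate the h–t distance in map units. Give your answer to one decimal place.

10.2 map units

The two most frequent reciprocal classes, T H S and t h s, are the parental types, so the F1 was T H S / t h s.
The two rarest classes, t H S and T h s, are the double crossovers. Comparing them with the parentals, only the t allele has switched, so t is the middle locus and the order is s – t – h.
Crossovers in the t–h interval produce the single-crossover classes T h S and t H s (59 + 68 = 127) plus the double crossovers (26).
RF(t–h) = (127 + 26) / 1500 = 153/1500 = 0.1020 → 10.2 map units.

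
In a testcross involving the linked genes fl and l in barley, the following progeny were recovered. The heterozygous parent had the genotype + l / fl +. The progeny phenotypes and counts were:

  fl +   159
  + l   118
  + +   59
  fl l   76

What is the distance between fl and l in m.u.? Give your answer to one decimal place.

The recombinant classes are + + and fl l: 59 + 76 = 135.
Recombination frequency = 135/412 = 0.3277 ≈ 32.8%, i.e. 32.8 m.u.

32.8 m.u.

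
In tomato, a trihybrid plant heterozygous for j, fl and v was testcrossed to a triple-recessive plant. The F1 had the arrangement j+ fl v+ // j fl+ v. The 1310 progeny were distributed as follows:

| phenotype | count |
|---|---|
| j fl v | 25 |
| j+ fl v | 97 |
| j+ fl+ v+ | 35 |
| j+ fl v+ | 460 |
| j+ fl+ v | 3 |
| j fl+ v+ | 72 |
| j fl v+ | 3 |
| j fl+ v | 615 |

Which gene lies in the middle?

The two rarest classes, j fl v+ and j+ fl+ v, are the double crossovers. Comparing them with the parentals, only the j allele has switched, so j is the middle locus and the order is fl – j – v.

j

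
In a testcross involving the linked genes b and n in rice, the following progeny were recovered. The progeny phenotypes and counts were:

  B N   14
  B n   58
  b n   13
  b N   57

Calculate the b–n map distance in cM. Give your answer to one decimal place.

19.0 cM

The two most frequent classes, B n (58) and b N (57), are the parental types, so the F1 was B n / b N.
The recombinant classes are B N and b n: 14 + 13 = 27.
Recombination frequency = 27/142 = 0.1901 ≈ 19.0%, i.e. 19.0 cM.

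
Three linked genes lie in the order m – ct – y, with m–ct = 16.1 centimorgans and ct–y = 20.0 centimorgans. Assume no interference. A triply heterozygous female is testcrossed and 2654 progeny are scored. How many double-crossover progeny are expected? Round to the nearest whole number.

Map distances give recombination frequencies of 0.161 and 0.200 for the two intervals.
With no interference, expected double-crossover frequency = 0.161 × 0.200 = 0.03220.
Expected number = 0.03220 × 2654 = 85.46 ≈ 85.

85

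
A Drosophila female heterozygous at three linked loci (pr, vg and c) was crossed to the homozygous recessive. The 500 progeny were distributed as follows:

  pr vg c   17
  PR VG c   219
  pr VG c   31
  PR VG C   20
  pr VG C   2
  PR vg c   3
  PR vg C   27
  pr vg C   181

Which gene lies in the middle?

The two most frequent reciprocal classes, PR VG c and pr vg C, are the parental types, so the F1 was PR VG c / pr vg C.
The two rarest classes, PR vg c and pr VG C, are the double crossovers. Comparing them with the parentals, only the vg allele has switched, so vg is the middle locus and the order is c – vg – pr.

vg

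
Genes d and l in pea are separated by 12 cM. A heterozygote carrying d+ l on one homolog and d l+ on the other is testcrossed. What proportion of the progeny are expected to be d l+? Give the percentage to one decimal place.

44.0%

A map distance of 12 cM corresponds to a recombination frequency of 0.120.
The F1 is d+ l / d l+, so d l+ is a parental gamete class with expected frequency (1 − r)/2 = 0.880/2 = 0.4400.
That is 0.4400 = 44.0% of the progeny.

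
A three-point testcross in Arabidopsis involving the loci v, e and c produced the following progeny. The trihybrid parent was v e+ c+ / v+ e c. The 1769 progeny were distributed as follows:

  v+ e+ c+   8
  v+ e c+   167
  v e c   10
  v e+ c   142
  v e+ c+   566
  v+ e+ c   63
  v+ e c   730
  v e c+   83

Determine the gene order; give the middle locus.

v

The two rarest classes, v+ e+ c+ and v e c, are the double crossovers. Comparing them with the parentals, only the v allele has switched, so v is the middle locus and the order is e – v – c.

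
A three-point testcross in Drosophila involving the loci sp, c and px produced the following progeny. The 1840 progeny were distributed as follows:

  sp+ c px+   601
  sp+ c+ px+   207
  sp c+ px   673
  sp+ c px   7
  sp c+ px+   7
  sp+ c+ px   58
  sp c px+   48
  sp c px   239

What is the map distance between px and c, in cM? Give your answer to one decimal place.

The two most frequent reciprocal classes, sp+ c px+ and sp c+ px, are the parental types, so the F1 was sp+ c px+ / sp c+ px.
The two rarest classes, sp+ c px and sp c+ px+, are the double crossovers. Comparing them with the parentals, only the px allele has switched, so px is the middle locus and the order is sp – px – c.
Crossovers in the px–c interval produce the single-crossover classes sp+ c+ px+ and sp c px (207 + 239 = 446) plus the double crossovers (14).
RF(px–c) = (446 + 14) / 1840 = 460/1840 = 0.2500 → 25.0 cM.

25.0 cM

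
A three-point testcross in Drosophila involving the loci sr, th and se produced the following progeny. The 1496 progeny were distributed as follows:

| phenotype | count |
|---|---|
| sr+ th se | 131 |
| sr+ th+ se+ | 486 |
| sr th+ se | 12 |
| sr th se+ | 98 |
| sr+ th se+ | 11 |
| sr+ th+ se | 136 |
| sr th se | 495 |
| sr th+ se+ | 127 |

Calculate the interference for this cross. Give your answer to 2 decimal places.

0.52

The two most frequent reciprocal classes, sr th se and sr+ th+ se+, are the parental types, so the F1 was sr th se / sr+ th+ se+.
The two rarest classes, sr th+ se and sr+ th se+, are the double crossovers. Comparing them with the parentals, only the th allele has switched, so th is the middle locus and the order is sr – th – se.
sr–th: (258 + 23)/1496 = 0.1878; th–se: (234 + 23)/1496 = 0.1718.
Expected DCO frequency = 0.1878 × 0.1718 ≈ 0.03226; observed = 23/1496 ≈ 0.01537.
Coefficient of coincidence = 0.01537/0.03226 ≈ 0.48; interference = 1 − 0.48 = 0.52.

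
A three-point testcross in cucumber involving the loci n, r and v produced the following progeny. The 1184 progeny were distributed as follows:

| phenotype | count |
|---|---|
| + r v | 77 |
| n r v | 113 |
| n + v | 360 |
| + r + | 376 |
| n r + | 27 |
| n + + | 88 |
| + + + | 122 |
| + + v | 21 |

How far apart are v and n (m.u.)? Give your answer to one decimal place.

The two most frequent reciprocal classes, n + v and + r +, are the parental types, so the F1 was n + v / + r +.
The two rarest classes, + + v and n r +, are the double crossovers. Comparing them with the parentals, only the n allele has switched, so n is the middle locus and the order is v – n – r.
Crossovers in the v–n interval produce the single-crossover classes n + + and + r v (88 + 77 = 165) plus the double crossovers (48).
RF(v–n) = (165 + 48) / 1184 = 213/1184 = 0.1799 → 18.0 m.u.

18.0 m.u.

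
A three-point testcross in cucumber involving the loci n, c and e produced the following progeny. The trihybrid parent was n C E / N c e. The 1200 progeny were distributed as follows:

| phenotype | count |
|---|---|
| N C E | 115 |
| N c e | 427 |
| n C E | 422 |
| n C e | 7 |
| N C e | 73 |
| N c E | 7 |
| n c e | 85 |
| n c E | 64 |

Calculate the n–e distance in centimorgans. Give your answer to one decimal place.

The two rarest classes, n C e and N c E, are the double crossovers. Comparing them with the parentals, only the e allele has switched, so e is the middle locus and the order is c – e – n.
Crossovers in the e–n interval produce the single-crossover classes N C E and n c e (115 + 85 = 200) plus the double crossovers (14).
RF(e–n) = (200 + 14) / 1200 = 214/1200 = 0.1783 → 17.8 centimorgans.

17.8 centimorgans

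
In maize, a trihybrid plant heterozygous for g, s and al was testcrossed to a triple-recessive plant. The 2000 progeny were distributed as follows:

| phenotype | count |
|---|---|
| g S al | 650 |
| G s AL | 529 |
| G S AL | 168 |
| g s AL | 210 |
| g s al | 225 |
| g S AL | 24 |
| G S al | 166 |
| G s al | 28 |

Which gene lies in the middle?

The two most frequent reciprocal classes, G s AL and g S al, are the parental types, so the F1 was G s AL / g S al.
The two rarest classes, G s al and g S AL, are the double crossovers. Comparing them with the parentals, only the al allele has switched, so al is the middle locus and the order is g – al – s.

al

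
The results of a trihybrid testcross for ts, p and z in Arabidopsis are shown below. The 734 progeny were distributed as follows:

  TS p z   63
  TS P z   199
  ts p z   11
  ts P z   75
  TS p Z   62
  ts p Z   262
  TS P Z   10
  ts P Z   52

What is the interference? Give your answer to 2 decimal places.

The two most frequent reciprocal classes, ts p Z and TS P z, are the parental types, so the F1 was ts p Z / TS P z.
The two rarest classes, ts p z and TS P Z, are the double crossovers. Comparing them with the parentals, only the z allele has switched, so z is the middle locus and the order is p – z – ts.
p–z: (115 + 21)/734 = 0.1853; z–ts: (137 + 21)/734 = 0.2153.
Expected DCO frequency = 0.1853 × 0.2153 ≈ 0.03990; observed = 21/734 ≈ 0.02861.
Coefficient of coincidence = 0.02861/0.03990 ≈ 0.72; interference = 1 − 0.72 = 0.28.

0.28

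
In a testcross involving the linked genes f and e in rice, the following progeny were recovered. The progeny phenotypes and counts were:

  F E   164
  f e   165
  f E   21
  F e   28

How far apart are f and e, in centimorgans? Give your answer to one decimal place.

13.0 centimorgans

The two most frequent classes, F E (164) and f e (165), are the parental types, so the F1 was F E / f e.
The recombinant classes are F e and f E: 28 + 21 = 49.
Recombination frequency = 49/378 = 0.1296 ≈ 13.0%, i.e. 13.0 centimorgans.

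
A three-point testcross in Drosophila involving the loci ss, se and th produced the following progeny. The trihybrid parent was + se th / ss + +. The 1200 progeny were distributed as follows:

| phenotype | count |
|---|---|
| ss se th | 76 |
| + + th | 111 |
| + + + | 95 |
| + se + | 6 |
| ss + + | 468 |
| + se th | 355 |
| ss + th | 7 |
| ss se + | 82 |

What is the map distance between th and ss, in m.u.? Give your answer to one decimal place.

The two rarest classes, + se + and ss + th, are the double crossovers. Comparing them with the parentals, only the th allele has switched, so th is the middle locus and the order is se – th – ss.
Crossovers in the th–ss interval produce the single-crossover classes ss se th and + + + (76 + 95 = 171) plus the double crossovers (13).
RF(th–ss) = (171 + 13) / 1200 = 184/1200 = 0.1533 → 15.3 m.u.

15.3 m.u.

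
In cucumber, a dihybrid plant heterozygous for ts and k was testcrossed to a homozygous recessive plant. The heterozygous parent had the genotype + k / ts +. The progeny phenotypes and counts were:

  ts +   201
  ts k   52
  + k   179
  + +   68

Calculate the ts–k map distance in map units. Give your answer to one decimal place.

24.0 map units

The recombinant classes are + + and ts k: 68 + 52 = 120.
Recombination frequency = 120/500 = 0.2400 ≈ 24.0%, i.e. 24.0 map units.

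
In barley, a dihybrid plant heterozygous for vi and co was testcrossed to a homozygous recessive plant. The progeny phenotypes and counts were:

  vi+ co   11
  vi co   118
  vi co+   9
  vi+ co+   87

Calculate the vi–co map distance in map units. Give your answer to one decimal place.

The two most frequent classes, vi+ co+ (87) and vi co (118), are the parental types, so the F1 was vi+ co+ / vi co.
The recombinant classes are vi+ co and vi co+: 11 + 9 = 20.
Recombination frequency = 20/225 = 0.0889 ≈ 8.9%, i.e. 8.9 map units.

8.9 map units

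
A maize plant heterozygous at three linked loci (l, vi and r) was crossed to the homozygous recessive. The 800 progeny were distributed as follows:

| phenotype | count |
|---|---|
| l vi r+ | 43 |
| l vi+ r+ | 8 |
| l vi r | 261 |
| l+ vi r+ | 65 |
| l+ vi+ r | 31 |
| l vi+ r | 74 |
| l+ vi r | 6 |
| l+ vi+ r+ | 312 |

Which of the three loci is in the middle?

l

The two most frequent reciprocal classes, l+ vi+ r+ and l vi r, are the parental types, so the F1 was l+ vi+ r+ / l vi r.
The two rarest classes, l vi+ r+ and l+ vi r, are the double crossovers. Comparing them with the parentals, only the l allele has switched, so l is the middle locus and the order is r – l – vi.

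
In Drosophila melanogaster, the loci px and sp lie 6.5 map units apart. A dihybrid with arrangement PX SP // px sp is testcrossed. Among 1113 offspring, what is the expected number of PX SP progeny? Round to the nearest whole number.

A map distance of 6.5 map units corresponds to a recombination frequency of 0.065.
The F1 is PX SP / px sp, so PX SP is a parental gamete class with expected frequency (1 − r)/2 = 0.935/2 = 0.4675.
Expected number = 0.4675 × 1113 = 520.33 ≈ 520.

520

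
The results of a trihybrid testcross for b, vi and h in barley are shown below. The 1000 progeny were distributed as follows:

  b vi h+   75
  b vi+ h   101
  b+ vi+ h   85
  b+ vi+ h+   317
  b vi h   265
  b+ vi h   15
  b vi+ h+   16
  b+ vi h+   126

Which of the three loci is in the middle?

b

The two most frequent reciprocal classes, b vi h and b+ vi+ h+, are the parental types, so the F1 was b vi h / b+ vi+ h+.
The two rarest classes, b+ vi h and b vi+ h+, are the double crossovers. Comparing them with the parentals, only the b allele has switched, so b is the middle locus and the order is h – b – vi.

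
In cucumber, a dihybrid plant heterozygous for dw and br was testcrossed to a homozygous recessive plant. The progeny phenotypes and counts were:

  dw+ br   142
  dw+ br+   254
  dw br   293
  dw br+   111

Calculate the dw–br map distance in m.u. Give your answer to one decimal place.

31.6 m.u.

The two most frequent classes, dw+ br+ (254) and dw br (293), are the parental types, so the F1 was dw+ br+ / dw br.
The recombinant classes are dw+ br and dw br+: 142 + 111 = 253.
Recombination frequency = 253/800 = 0.3162 ≈ 31.6%, i.e. 31.6 m.u.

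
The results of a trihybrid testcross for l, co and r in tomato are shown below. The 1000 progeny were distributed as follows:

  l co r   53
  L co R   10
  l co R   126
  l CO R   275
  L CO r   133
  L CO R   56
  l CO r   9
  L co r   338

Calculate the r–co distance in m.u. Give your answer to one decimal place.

27.8 m.u.

The two most frequent reciprocal classes, l CO R and L co r, are the parental types, so the F1 was l CO R / L co r.
The two rarest classes, l CO r and L co R, are the double crossovers. Comparing them with the parentals, only the r allele has switched, so r is the middle locus and the order is co – r – l.
Crossovers in the co–r interval produce the single-crossover classes l co R and L CO r (126 + 133 = 259) plus the double crossovers (19).
RF(co–r) = (259 + 19) / 1000 = 278/1000 = 0.2780 → 27.8 m.u.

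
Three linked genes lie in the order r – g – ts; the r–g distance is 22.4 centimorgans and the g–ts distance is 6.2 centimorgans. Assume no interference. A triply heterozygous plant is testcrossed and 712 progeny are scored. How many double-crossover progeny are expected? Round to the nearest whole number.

Map distances give recombination frequencies of 0.224 and 0.062 for the two intervals.
With no interference, expected double-crossover frequency = 0.224 × 0.062 = 0.01389.
Expected number = 0.01389 × 712 = 9.89 ≈ 10.

10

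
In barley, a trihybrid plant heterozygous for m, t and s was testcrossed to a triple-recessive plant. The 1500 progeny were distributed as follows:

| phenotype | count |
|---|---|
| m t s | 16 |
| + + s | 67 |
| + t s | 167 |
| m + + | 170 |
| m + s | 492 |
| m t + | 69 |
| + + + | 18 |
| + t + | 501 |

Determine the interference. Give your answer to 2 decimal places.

The two most frequent reciprocal classes, m + s and + t +, are the parental types, so the F1 was m + s / + t +.
The two rarest classes, m t s and + + +, are the double crossovers. Comparing them with the parentals, only the t allele has switched, so t is the middle locus and the order is s – t – m.
s–t: (337 + 34)/1500 = 0.2473; t–m: (136 + 34)/1500 = 0.1133.
Expected DCO frequency = 0.2473 × 0.1133 ≈ 0.02802; observed = 34/1500 ≈ 0.02267.
Coefficient of coincidence = 0.02267/0.02802 ≈ 0.81; interference = 1 − 0.81 = 0.19.

0.19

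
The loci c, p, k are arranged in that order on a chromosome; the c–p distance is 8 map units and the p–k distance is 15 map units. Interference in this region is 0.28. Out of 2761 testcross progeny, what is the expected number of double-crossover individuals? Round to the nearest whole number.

Map distances give recombination frequencies of 0.080 and 0.150 for the two intervals.
With interference 0.28 (so coincidence = 0.72), expected double-crossover frequency = 0.080 × 0.150 × 0.72 = 0.00864.
Expected number = 0.00864 × 2761 = 23.86 ≈ 24.

24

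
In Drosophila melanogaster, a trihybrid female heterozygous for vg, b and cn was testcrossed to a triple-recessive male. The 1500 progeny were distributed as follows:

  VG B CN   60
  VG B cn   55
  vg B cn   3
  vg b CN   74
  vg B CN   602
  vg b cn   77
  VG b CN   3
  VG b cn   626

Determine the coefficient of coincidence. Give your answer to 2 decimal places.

0.47

The two most frequent reciprocal classes, vg B CN and VG b cn, are the parental types, so the F1 was vg B CN / VG b cn.
The two rarest classes, vg B cn and VG b CN, are the double crossovers. Comparing them with the parentals, only the cn allele has switched, so cn is the middle locus and the order is b – cn – vg.
b–cn: (129 + 6)/1500 = 0.0900; cn–vg: (137 + 6)/1500 = 0.0953.
Expected DCO frequency = 0.0900 × 0.0953 ≈ 0.00858; observed = 6/1500 ≈ 0.00400.
Coefficient of coincidence = 0.00400/0.00858 ≈ 0.47.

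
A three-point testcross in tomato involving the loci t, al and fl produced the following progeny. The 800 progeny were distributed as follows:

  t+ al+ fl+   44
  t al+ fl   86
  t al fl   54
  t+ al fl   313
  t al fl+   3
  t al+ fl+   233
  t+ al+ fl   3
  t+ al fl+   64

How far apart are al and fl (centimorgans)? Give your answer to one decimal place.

19.5 centimorgans

The two most frequent reciprocal classes, t+ al fl and t al+ fl+, are the parental types, so the F1 was t+ al fl / t al+ fl+.
The two rarest classes, t+ al+ fl and t al fl+, are the double crossovers. Comparing them with the parentals, only the al allele has switched, so al is the middle locus and the order is t – al – fl.
Crossovers in the al–fl interval produce the single-crossover classes t+ al fl+ and t al+ fl (64 + 86 = 150) plus the double crossovers (6).
RF(al–fl) = (150 + 6) / 800 = 156/800 = 0.1950 → 19.5 centimorgans.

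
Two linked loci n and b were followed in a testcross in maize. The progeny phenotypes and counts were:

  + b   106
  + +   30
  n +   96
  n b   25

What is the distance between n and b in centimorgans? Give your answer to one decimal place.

21.4 centimorgans

The two most frequent classes, + b (106) and n + (96), are the parental types, so the F1 was + b / n +.
The recombinant classes are + + and n b: 30 + 25 = 55.
Recombination frequency = 55/257 = 0.2140 ≈ 21.4%, i.e. 21.4 centimorgans.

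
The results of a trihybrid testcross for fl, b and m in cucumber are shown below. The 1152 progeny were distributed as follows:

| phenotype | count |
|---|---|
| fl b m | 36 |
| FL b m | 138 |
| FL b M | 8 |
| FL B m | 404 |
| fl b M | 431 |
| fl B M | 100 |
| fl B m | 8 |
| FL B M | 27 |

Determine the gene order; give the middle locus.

The two most frequent reciprocal classes, FL B m and fl b M, are the parental types, so the F1 was FL B m / fl b M.
The two rarest classes, fl B m and FL b M, are the double crossovers. Comparing them with the parentals, only the fl allele has switched, so fl is the middle locus and the order is b – fl – m.

fl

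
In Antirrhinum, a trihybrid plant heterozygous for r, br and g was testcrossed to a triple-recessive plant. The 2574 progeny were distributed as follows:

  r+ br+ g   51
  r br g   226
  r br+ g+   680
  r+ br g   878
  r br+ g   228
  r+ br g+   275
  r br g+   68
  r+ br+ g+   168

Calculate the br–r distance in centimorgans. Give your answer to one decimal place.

The two most frequent reciprocal classes, r+ br g and r br+ g+, are the parental types, so the F1 was r+ br g / r br+ g+.
The two rarest classes, r+ br+ g and r br g+, are the double crossovers. Comparing them with the parentals, only the br allele has switched, so br is the middle locus and the order is r – br – g.
Crossovers in the r–br interval produce the single-crossover classes r br g and r+ br+ g+ (226 + 168 = 394) plus the double crossovers (119).
RF(r–br) = (394 + 119) / 2574 = 513/2574 = 0.1993 → 19.9 centimorgans.

19.9 centimorgans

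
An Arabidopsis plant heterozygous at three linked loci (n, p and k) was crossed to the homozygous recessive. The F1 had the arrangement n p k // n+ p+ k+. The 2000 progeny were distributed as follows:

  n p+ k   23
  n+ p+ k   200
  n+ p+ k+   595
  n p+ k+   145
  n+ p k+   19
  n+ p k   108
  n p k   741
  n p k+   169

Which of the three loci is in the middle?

The two rarest classes, n p+ k and n+ p k+, are the double crossovers. Comparing them with the parentals, only the p allele has switched, so p is the middle locus and the order is n – p – k.

p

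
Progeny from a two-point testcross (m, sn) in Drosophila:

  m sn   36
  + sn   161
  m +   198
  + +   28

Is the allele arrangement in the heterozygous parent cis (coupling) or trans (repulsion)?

trans

The two most frequent classes are + sn (161) and m + (198); these are the parental (non-recombinant) types.
So the F1 carried + sn on one chromosome and m + on the other — the recessive alleles are on opposite chromosomes (trans / repulsion).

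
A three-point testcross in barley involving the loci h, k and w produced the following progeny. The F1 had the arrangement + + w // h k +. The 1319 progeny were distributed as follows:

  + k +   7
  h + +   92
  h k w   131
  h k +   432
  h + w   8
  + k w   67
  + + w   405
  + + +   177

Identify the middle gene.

The two rarest classes, h + w and + k +, are the double crossovers. Comparing them with the parentals, only the h allele has switched, so h is the middle locus and the order is w – h – k.

h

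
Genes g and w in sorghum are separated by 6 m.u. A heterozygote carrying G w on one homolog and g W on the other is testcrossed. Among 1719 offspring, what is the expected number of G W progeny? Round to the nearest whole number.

A map distance of 6 m.u. corresponds to a recombination frequency of 0.060.
The F1 is G w / g W, so G W is a recombinant gamete class with expected frequency r/2 = 0.060/2 = 0.0300.
Expected number = 0.0300 × 1719 = 51.57 ≈ 52.

52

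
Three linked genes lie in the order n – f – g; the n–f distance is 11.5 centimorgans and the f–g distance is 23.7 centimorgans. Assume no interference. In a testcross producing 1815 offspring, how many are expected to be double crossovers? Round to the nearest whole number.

Map distances give recombination frequencies of 0.115 and 0.237 for the two intervals.
With no interference, expected double-crossover frequency = 0.115 × 0.237 = 0.02726.
Expected number = 0.02726 × 1815 = 49.47 ≈ 49.

49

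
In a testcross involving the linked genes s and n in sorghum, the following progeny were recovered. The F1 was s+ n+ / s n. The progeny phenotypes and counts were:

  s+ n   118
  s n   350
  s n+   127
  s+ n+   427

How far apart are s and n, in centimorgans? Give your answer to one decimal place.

24.0 centimorgans

The recombinant classes are s+ n and s n+: 118 + 127 = 245.
Recombination frequency = 245/1022 = 0.2397 ≈ 24.0%, i.e. 24.0 centimorgans.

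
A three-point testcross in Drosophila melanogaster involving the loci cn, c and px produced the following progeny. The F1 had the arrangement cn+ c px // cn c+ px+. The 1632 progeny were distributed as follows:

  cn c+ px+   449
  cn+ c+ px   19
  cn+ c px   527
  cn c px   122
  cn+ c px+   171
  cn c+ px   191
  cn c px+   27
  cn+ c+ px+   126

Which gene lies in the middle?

The two rarest classes, cn+ c+ px and cn c px+, are the double crossovers. Comparing them with the parentals, only the c allele has switched, so c is the middle locus and the order is px – c – cn.

c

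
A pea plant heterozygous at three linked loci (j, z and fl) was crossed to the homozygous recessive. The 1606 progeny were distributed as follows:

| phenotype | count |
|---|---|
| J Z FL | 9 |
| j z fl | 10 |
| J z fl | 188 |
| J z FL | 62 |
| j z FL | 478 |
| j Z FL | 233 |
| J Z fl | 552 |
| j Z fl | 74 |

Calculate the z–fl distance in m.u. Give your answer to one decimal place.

The two most frequent reciprocal classes, j z FL and J Z fl, are the parental types, so the F1 was j z FL / J Z fl.
The two rarest classes, j z fl and J Z FL, are the double crossovers. Comparing them with the parentals, only the fl allele has switched, so fl is the middle locus and the order is j – fl – z.
Crossovers in the fl–z interval produce the single-crossover classes j Z FL and J z fl (233 + 188 = 421) plus the double crossovers (19).
RF(fl–z) = (421 + 19) / 1606 = 440/1606 = 0.2740 → 27.4 m.u.

27.4 m.u.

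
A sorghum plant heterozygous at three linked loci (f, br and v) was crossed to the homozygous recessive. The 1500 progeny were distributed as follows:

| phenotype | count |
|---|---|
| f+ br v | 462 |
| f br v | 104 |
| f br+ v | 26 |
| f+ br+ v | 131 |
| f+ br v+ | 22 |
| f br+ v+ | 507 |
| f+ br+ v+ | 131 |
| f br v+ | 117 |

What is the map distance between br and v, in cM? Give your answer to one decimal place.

The two most frequent reciprocal classes, f+ br v and f br+ v+, are the parental types, so the F1 was f+ br v / f br+ v+.
The two rarest classes, f+ br v+ and f br+ v, are the double crossovers. Comparing them with the parentals, only the v allele has switched, so v is the middle locus and the order is br – v – f.
Crossovers in the br–v interval produce the single-crossover classes f+ br+ v and f br v+ (131 + 117 = 248) plus the double crossovers (48).
RF(br–v) = (248 + 48) / 1500 = 296/1500 = 0.1973 → 19.7 cM.

19.7 cM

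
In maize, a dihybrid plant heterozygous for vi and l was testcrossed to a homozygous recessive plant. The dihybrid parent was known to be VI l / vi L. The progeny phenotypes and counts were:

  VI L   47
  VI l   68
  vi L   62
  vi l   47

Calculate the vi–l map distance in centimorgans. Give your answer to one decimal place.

The recombinant classes are VI L and vi l: 47 + 47 = 94.
Recombination frequency = 94/224 = 0.4196 ≈ 42.0%, i.e. 42.0 centimorgans.

42.0 centimorgans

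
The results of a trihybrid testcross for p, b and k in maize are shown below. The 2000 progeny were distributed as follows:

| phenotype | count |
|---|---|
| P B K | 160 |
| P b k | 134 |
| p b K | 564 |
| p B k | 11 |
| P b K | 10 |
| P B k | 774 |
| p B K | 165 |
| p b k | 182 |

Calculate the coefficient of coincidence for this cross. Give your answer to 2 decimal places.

The two most frequent reciprocal classes, p b K and P B k, are the parental types, so the F1 was p b K / P B k.
The two rarest classes, P b K and p B k, are the double crossovers. Comparing them with the parentals, only the p allele has switched, so p is the middle locus and the order is b – p – k.
b–p: (299 + 21)/2000 = 0.1600; p–k: (342 + 21)/2000 = 0.1815.
Expected DCO frequency = 0.1600 × 0.1815 ≈ 0.02904; observed = 21/2000 ≈ 0.01050.
Coefficient of coincidence = 0.01050/0.02904 ≈ 0.36.

0.36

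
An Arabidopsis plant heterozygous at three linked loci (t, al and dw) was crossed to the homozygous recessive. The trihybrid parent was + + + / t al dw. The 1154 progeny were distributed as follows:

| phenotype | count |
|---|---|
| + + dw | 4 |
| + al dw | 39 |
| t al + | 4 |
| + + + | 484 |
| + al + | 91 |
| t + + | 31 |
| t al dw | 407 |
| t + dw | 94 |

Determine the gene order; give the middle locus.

The two rarest classes, + + dw and t al +, are the double crossovers. Comparing them with the parentals, only the dw allele has switched, so dw is the middle locus and the order is al – dw – t.

dw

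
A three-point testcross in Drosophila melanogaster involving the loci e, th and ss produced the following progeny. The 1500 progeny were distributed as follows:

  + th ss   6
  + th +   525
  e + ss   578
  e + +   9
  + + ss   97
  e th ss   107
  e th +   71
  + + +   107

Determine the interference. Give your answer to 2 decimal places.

The two most frequent reciprocal classes, e + ss and + th +, are the parental types, so the F1 was e + ss / + th +.
The two rarest classes, e + + and + th ss, are the double crossovers. Comparing them with the parentals, only the ss allele has switched, so ss is the middle locus and the order is e – ss – th.
e–ss: (168 + 15)/1500 = 0.1220; ss–th: (214 + 15)/1500 = 0.1527.
Expected DCO frequency = 0.1220 × 0.1527 ≈ 0.01863; observed = 15/1500 ≈ 0.01000.
Coefficient of coincidence = 0.01000/0.01863 ≈ 0.54; interference = 1 − 0.54 = 0.46.

0.46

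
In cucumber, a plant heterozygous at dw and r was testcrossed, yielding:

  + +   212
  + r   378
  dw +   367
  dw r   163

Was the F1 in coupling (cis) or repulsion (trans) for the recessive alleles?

trans

The two most frequent classes are + r (378) and dw + (367); these are the parental (non-recombinant) types.
So the F1 carried + r on one chromosome and dw + on the other — the recessive alleles are on opposite chromosomes (trans / repulsion).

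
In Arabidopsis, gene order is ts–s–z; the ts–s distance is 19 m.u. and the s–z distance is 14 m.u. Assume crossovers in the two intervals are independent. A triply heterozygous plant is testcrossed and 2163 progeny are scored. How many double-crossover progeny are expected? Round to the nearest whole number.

58

Map distances give recombination frequencies of 0.190 and 0.140 for the two intervals.
With no interference, expected double-crossover frequency = 0.190 × 0.140 = 0.02660.
Expected number = 0.02660 × 2163 = 57.54 ≈ 58.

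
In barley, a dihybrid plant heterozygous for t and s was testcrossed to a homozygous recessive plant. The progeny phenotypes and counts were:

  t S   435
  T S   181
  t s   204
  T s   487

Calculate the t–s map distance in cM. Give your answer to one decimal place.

The two most frequent classes, T s (487) and t S (435), are the parental types, so the F1 was T s / t S.
The recombinant classes are T S and t s: 181 + 204 = 385.
Recombination frequency = 385/1307 = 0.2946 ≈ 29.5%, i.e. 29.5 cM.

29.5 cM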